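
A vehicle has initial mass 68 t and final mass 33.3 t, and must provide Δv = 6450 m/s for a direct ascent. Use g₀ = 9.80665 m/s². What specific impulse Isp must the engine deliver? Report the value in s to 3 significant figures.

Isp ≈ 921 s

ln(m₀/m_f) = ln(68000/33300) = ln(2.042) = 0.7140.
Using Δv = v_e ln(m₀/m_f): v_e = Δv / ln(m₀/m_f) = 6450 / 0.7140 = 9034.2 m/s.
Isp = v_e / g₀ = 9034.2 / 9.80665 = 921.2 s.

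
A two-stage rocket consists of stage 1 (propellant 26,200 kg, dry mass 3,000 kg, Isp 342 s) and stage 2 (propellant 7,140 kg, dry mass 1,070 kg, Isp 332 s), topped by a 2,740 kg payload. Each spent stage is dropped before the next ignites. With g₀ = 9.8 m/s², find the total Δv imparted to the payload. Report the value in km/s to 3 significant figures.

Ignition mass of stage 1 = 26,200+3,000 + 7,140+1,070 + 2,740 = 40,150 kg.
Stage 1: m₀ = 40,150 kg, m_f = 40,150 − 26,200 = 13,950 kg; Δv = 342×9.8×ln(2.878) = 3351.6×1.0571 ≈ 3543 m/s.
Stage 2: m₀ = 10,950 kg, m_f = 10,950 − 7,140 = 3,810 kg; Δv = 332×9.8×ln(2.874) = 3253.6×1.0557 ≈ 3435 m/s.
Total Δv = 3543 + 3435 = 6978 m/s.

Δv ≈ 6.98 km/s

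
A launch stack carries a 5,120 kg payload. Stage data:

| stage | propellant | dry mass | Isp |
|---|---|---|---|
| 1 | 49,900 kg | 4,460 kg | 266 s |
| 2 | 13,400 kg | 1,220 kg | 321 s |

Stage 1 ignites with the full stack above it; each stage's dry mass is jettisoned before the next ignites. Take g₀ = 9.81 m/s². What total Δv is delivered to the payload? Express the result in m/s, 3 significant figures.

Δv ≈ 6500 m/s

Ignition mass of stage 1 = 49,900+4,460 + 13,400+1,220 + 5,120 = 74,100 kg.
Stage 1: m₀ = 74,100 kg, m_f = 74,100 − 49,900 = 24,200 kg; Δv = 266×9.81×ln(3.062) = 2609.5×1.1191 ≈ 2920 m/s.
Stage 2: m₀ = 19,740 kg, m_f = 19,740 − 13,400 = 6,340 kg; Δv = 321×9.81×ln(3.114) = 3149.0×1.1358 ≈ 3577 m/s.
Total Δv = 2920 + 3577 = 6497 m/s.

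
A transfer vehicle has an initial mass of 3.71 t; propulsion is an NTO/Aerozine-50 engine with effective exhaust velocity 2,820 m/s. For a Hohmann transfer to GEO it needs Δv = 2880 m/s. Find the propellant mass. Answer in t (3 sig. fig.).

propellant mass ≈ 2.37 t

By the Tsiolkovsky rocket equation, m₀/m_f = exp(Δv / v_e) = exp(2880 / 2820.0) = exp(1.0213) = 2.7767.
m_f = 3.71 / 2.7767 = 1.33612 t, so propellant = m₀ − m_f = 3.71 − 1.33612 = 2.37388 t.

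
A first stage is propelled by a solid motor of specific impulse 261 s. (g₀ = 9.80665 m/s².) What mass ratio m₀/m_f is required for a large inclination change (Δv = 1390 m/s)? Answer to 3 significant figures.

v_e = Isp · g₀ = 261 × 9.80665 = 2559.5 m/s.
By the Tsiolkovsky rocket equation, m₀/m_f = exp(Δv / v_e) = exp(1390 / 2559.5) = exp(0.5431) = 1.7213.

mass ratio ≈ 1.72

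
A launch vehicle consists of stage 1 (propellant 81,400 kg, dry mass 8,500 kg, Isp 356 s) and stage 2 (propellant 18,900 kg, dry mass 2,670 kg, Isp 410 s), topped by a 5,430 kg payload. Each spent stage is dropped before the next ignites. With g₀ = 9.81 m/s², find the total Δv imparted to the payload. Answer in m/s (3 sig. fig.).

Δv ≈ 9000 m/s

Ignition mass of stage 1 = 81,400+8,500 + 18,900+2,670 + 5,430 = 116,900 kg.
Stage 1: m₀ = 116,900 kg, m_f = 116,900 − 81,400 = 35,500 kg; Δv = 356×9.81×ln(3.293) = 3492.4×1.1918 ≈ 4162 m/s.
Stage 2: m₀ = 27,000 kg, m_f = 27,000 − 18,900 = 8,100 kg; Δv = 410×9.81×ln(3.333) = 4022.1×1.2040 ≈ 4842 m/s.
Total Δv = 4162 + 4842 = 9004 m/s.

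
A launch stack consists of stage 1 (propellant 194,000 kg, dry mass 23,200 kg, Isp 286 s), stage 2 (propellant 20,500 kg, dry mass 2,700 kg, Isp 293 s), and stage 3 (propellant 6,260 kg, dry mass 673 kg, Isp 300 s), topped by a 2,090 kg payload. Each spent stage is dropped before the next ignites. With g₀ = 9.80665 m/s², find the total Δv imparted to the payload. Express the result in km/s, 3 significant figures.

Δv ≈ 10.6 km/s

Ignition mass of stage 1 = 194,000+23,200 + 20,500+2,700 + 6,260+673 + 2,090 = 249,423 kg.
Stage 1: m₀ = 249,423 kg, m_f = 249,423 − 194,000 = 55,423 kg; Δv = 286×9.80665×ln(4.5) = 2804.7×1.5042 ≈ 4219 m/s.
Stage 2: m₀ = 32,223 kg, m_f = 32,223 − 20,500 = 11,723 kg; Δv = 293×9.80665×ln(2.749) = 2873.3×1.0111 ≈ 2905 m/s.
Stage 3: m₀ = 9,023 kg, m_f = 9,023 − 6,260 = 2,763 kg; Δv = 300×9.80665×ln(3.266) = 2942.0×1.1835 ≈ 3482 m/s.
Total Δv = 4219 + 2905 + 3482 = 10606 m/s.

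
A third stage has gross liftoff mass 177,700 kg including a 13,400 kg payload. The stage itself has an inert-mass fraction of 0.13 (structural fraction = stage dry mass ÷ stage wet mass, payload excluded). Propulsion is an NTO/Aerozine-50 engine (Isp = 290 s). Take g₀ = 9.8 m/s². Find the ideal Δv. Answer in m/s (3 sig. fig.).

Stage wet mass = m₀ − payload = 177,700 − 13,400 = 164,300 kg.
Stage dry mass = ε × stage wet mass = 0.13 × 164,300 = 21,359 kg.
Burnout mass m_f = stage dry + payload = 21,359 + 13,400 = 34,759 kg.
v_e = Isp · g₀ = 290 × 9.8 = 2842.0 m/s.
From the ideal rocket equation, Δv = v_e · ln(177,700/34,759) = 2842.0 × ln(5.112) = 2842.0 × 1.6317 ≈ 4637 m/s.

Δv ≈ 4640 m/s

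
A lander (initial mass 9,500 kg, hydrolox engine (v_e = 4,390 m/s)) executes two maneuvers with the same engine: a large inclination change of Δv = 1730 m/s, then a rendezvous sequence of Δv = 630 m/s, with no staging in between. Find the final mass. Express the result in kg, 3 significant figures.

final mass ≈ 5550 kg

After the first burn: m = 9500 × exp(−1730/4390.0) = 9500 × 0.67430 = 6,405.85 kg.
After the second burn: m = 6,405.85 × exp(−630/4390.0) = 6,405.85 × 0.86631 = 5,549.45 kg.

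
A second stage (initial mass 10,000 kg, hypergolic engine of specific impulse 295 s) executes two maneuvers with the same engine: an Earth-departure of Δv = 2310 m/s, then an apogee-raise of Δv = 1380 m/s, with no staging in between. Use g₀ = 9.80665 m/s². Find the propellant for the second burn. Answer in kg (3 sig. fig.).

propellant for the second burn ≈ 1710 kg

v_e = Isp · g₀ = 295 × 9.80665 = 2893.0 m/s.
After the first burn: m = 10000 × exp(−2310/2893.0) = 10000 × 0.45001 = 4,500.1 kg.
After the second burn: m = 4,500.1 × exp(−1380/2893.0) = 4,500.1 × 0.62063 = 2,792.9 kg.
Second-burn propellant = 4,500.1 − 2,792.9 = 1,707.2 kg.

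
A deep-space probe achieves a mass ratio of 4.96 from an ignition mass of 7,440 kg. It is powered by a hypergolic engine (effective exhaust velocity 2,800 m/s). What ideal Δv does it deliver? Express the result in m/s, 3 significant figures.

Rocket equation: Δv = v_e · ln(4.96) = 2800.0 × 1.6014 ≈ 4483.9 m/s.

Δv ≈ 4480 m/s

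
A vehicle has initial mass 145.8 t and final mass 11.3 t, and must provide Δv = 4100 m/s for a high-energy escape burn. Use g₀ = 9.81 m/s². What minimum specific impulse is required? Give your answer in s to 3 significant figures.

Isp ≈ 163 s

ln(m₀/m_f) = ln(145800/11300) = ln(12.9) = 2.5574.
By the Tsiolkovsky rocket equation, v_e = Δv / ln(m₀/m_f) = 4100 / 2.5574 = 1603.2 m/s.
Isp = v_e / g₀ = 1603.2 / 9.81 = 163.4 s.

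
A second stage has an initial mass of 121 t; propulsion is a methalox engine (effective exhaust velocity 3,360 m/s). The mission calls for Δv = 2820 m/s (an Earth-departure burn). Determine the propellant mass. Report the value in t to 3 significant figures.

propellant mass ≈ 68.7 t

m₀/m_f = exp(Δv / v_e) = exp(2820 / 3360.0) = exp(0.8393) = 2.3147.
m_f = 121 / 2.3147 = 52.2746 t, so propellant = m₀ − m_f = 121 − 52.2746 = 68.7254 t.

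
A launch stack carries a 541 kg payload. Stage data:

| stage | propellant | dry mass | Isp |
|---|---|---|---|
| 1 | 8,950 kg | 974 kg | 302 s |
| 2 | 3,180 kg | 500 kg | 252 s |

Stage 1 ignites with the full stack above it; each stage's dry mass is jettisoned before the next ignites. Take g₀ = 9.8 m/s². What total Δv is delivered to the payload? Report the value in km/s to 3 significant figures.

Ignition mass of stage 1 = 8,950+974 + 3,180+500 + 541 = 14,145 kg.
Stage 1: m₀ = 14,145 kg, m_f = 14,145 − 8,950 = 5,195 kg; Δv = 302×9.8×ln(2.723) = 2959.6×1.0017 ≈ 2965 m/s.
Stage 2: m₀ = 4,221 kg, m_f = 4,221 − 3,180 = 1,041 kg; Δv = 252×9.8×ln(4.055) = 2469.6×1.3999 ≈ 3457 m/s.
Total Δv = 2965 + 3457 = 6422 m/s.

Δv ≈ 6.42 km/s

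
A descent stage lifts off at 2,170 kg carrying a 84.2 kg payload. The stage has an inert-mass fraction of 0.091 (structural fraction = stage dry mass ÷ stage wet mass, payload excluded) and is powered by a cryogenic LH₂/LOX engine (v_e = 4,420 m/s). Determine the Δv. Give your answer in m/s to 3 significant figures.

Δv ≈ 9150 m/s

Stage wet mass = m₀ − payload = 2,170 − 84.2 = 2,085.8 kg.
Stage dry mass = ε × stage wet mass = 0.091 × 2,085.8 = 189.808 kg.
Burnout mass m_f = stage dry + payload = 189.808 + 84.2 = 274.008 kg.
From the ideal rocket equation, Δv = v_e · ln(2,170/274.008) = 4420.0 × ln(7.919) = 4420.0 × 2.0693 ≈ 9146 m/s.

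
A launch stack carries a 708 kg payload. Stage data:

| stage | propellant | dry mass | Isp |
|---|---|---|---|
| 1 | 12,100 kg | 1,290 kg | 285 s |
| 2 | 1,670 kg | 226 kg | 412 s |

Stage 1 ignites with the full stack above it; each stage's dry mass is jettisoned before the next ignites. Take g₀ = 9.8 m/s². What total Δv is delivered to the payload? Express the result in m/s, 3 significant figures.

Δv ≈ 8090 m/s

Ignition mass of stage 1 = 12,100+1,290 + 1,670+226 + 708 = 15,994 kg.
Stage 1: m₀ = 15,994 kg, m_f = 15,994 − 12,100 = 3,894 kg; Δv = 285×9.8×ln(4.107) = 2793.0×1.4128 ≈ 3946 m/s.
Stage 2: m₀ = 2,604 kg, m_f = 2,604 − 1,670 = 934 kg; Δv = 412×9.8×ln(2.788) = 4037.6×1.0253 ≈ 4140 m/s.
Total Δv = 3946 + 4140 = 8086 m/s.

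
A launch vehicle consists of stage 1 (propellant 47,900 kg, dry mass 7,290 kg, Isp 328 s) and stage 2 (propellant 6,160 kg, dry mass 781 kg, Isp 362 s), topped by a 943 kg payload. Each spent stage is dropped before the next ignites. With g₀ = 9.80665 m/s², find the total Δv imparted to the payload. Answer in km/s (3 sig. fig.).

Δv ≈ 9.98 km/s

Ignition mass of stage 1 = 47,900+7,290 + 6,160+781 + 943 = 63,074 kg.
Stage 1: m₀ = 63,074 kg, m_f = 63,074 − 47,900 = 15,174 kg; Δv = 328×9.80665×ln(4.157) = 3216.6×1.4247 ≈ 4583 m/s.
Stage 2: m₀ = 7,884 kg, m_f = 7,884 − 6,160 = 1,724 kg; Δv = 362×9.80665×ln(4.573) = 3550.0×1.5202 ≈ 5397 m/s.
Total Δv = 4583 + 5397 = 9980 m/s.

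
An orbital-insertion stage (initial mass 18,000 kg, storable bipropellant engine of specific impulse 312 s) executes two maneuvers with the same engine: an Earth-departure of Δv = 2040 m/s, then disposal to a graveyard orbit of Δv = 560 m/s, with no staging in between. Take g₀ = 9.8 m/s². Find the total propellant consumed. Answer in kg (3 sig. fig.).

total propellant consumed ≈ 10300 kg

v_e = Isp · g₀ = 312 × 9.8 = 3057.6 m/s.
After the first burn: m = 18000 × exp(−2040/3057.6) = 18000 × 0.51315 = 9,236.7 kg.
After the second burn: m = 9,236.7 × exp(−560/3057.6) = 9,236.7 × 0.83264 = 7,690.85 kg.
Total propellant = m₀ − m_final = 18000 − 7,690.85 = 10,309.15 kg.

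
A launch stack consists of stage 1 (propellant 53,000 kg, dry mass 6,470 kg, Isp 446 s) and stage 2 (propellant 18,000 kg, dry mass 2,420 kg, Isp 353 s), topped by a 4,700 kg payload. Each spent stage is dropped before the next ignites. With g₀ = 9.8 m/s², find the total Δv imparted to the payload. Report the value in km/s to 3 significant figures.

Ignition mass of stage 1 = 53,000+6,470 + 18,000+2,420 + 4,700 = 84,590 kg.
Stage 1: m₀ = 84,590 kg, m_f = 84,590 − 53,000 = 31,590 kg; Δv = 446×9.8×ln(2.678) = 4370.8×0.9850 ≈ 4305 m/s.
Stage 2: m₀ = 25,120 kg, m_f = 25,120 − 18,000 = 7,120 kg; Δv = 353×9.8×ln(3.528) = 3459.4×1.2608 ≈ 4361 m/s.
Total Δv = 4305 + 4361 = 8666 m/s.

Δv ≈ 8.67 km/s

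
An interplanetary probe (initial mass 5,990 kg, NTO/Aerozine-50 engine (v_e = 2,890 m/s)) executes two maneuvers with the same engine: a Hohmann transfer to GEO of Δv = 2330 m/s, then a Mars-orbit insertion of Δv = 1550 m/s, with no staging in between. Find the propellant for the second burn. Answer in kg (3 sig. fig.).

propellant for the second burn ≈ 1110 kg

After the first burn: m = 5990 × exp(−2330/2890.0) = 5990 × 0.44654 = 2,674.77 kg.
After the second burn: m = 2,674.77 × exp(−1550/2890.0) = 2,674.77 × 0.58489 = 1,564.45 kg.
Second-burn propellant = 2,674.77 − 1,564.45 = 1,110.32 kg.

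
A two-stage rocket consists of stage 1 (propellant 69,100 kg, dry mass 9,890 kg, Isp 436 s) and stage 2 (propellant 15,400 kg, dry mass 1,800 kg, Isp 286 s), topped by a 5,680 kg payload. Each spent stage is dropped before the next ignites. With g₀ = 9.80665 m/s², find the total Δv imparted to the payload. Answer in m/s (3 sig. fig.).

Δv ≈ 7990 m/s

Ignition mass of stage 1 = 69,100+9,890 + 15,400+1,800 + 5,680 = 101,870 kg.
Stage 1: m₀ = 101,870 kg, m_f = 101,870 − 69,100 = 32,770 kg; Δv = 436×9.80665×ln(3.109) = 4275.7×1.1342 ≈ 4849 m/s.
Stage 2: m₀ = 22,880 kg, m_f = 22,880 − 15,400 = 7,480 kg; Δv = 286×9.80665×ln(3.059) = 2804.7×1.1180 ≈ 3136 m/s.
Total Δv = 4849 + 3136 = 7985 m/s.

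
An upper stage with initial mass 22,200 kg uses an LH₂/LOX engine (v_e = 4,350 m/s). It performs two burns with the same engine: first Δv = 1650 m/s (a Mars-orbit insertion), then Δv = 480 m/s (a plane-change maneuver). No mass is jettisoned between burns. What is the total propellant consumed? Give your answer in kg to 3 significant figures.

After the first burn: m = 22200 × exp(−1650/4350.0) = 22200 × 0.68433 = 15,192.1 kg.
After the second burn: m = 15,192.1 × exp(−480/4350.0) = 15,192.1 × 0.89553 = 13,605 kg.
Total propellant = m₀ − m_final = 22200 − 13,605 = 8,595 kg.

total propellant consumed ≈ 8600 kg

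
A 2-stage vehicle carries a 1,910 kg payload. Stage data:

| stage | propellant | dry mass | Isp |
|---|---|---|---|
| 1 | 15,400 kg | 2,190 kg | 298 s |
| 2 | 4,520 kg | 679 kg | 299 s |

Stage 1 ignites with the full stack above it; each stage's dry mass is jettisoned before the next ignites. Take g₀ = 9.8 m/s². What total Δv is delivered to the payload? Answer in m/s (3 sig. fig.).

Δv ≈ 5810 m/s

Ignition mass of stage 1 = 15,400+2,190 + 4,520+679 + 1,910 = 24,699 kg.
Stage 1: m₀ = 24,699 kg, m_f = 24,699 − 15,400 = 9,299 kg; Δv = 298×9.8×ln(2.656) = 2920.4×0.9769 ≈ 2853 m/s.
Stage 2: m₀ = 7,109 kg, m_f = 7,109 − 4,520 = 2,589 kg; Δv = 299×9.8×ln(2.746) = 2930.2×1.0101 ≈ 2960 m/s.
Total Δv = 2853 + 2960 = 5813 m/s.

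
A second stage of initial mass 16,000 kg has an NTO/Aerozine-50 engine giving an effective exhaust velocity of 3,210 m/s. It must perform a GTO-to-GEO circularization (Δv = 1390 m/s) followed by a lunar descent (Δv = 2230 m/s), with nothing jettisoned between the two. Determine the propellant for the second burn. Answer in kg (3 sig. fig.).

After the first burn: m = 16000 × exp(−1390/3210.0) = 16000 × 0.64855 = 10,376.8 kg.
After the second burn: m = 10,376.8 × exp(−2230/3210.0) = 10,376.8 × 0.49922 = 5,180.31 kg.
Second-burn propellant = 10,376.8 − 5,180.31 = 5,196.49 kg.

propellant for the second burn ≈ 5200 kg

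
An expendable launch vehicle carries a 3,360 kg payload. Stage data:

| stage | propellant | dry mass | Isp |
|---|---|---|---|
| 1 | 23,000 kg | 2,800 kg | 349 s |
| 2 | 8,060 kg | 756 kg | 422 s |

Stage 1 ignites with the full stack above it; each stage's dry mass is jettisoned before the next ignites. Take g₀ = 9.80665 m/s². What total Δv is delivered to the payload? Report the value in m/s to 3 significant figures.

Ignition mass of stage 1 = 23,000+2,800 + 8,060+756 + 3,360 = 37,976 kg.
Stage 1: m₀ = 37,976 kg, m_f = 37,976 − 23,000 = 14,976 kg; Δv = 349×9.80665×ln(2.536) = 3422.5×0.9305 ≈ 3185 m/s.
Stage 2: m₀ = 12,176 kg, m_f = 12,176 − 8,060 = 4,116 kg; Δv = 422×9.80665×ln(2.958) = 4138.4×1.0846 ≈ 4488 m/s.
Total Δv = 3185 + 4488 = 7673 m/s.

Δv ≈ 7670 m/s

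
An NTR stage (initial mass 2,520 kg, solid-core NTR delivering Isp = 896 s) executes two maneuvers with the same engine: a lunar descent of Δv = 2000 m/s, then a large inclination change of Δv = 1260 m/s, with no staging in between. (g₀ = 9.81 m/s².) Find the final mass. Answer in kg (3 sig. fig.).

v_e = Isp · g₀ = 896 × 9.81 = 8789.8 m/s.
After the first burn: m = 2520 × exp(−2000/8789.8) = 2520 × 0.79649 = 2,007.15 kg.
After the second burn: m = 2,007.15 × exp(−1260/8789.8) = 2,007.15 × 0.86645 = 1,739.1 kg.

final mass ≈ 1740 kg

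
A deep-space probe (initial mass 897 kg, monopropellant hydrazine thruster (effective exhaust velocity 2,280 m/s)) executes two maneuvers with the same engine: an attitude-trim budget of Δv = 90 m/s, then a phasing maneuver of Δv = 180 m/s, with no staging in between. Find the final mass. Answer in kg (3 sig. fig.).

final mass ≈ 797 kg

After the first burn: m = 897 × exp(−90/2280.0) = 897 × 0.96130 = 862.286 kg.
After the second burn: m = 862.286 × exp(−180/2280.0) = 862.286 × 0.92409 = 796.83 kg.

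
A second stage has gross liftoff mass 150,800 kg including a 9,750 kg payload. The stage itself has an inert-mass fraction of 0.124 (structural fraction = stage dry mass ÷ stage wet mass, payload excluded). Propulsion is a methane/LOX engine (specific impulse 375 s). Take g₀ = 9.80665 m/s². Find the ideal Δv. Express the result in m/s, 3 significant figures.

Δv ≈ 6290 m/s

Stage wet mass = m₀ − payload = 150,800 − 9,750 = 141,050 kg.
Stage dry mass = ε × stage wet mass = 0.124 × 141,050 = 17,490.2 kg.
Burnout mass m_f = stage dry + payload = 17,490.2 + 9,750 = 27,240.2 kg.
v_e = Isp · g₀ = 375 × 9.80665 = 3677.5 m/s.
Rocket equation: Δv = v_e · ln(150,800/27,240.2) = 3677.5 × ln(5.536) = 3677.5 × 1.7113 ≈ 6293 m/s.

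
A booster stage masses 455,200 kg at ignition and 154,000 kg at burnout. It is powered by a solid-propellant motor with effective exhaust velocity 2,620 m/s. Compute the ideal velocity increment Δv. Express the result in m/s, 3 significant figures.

Using Δv = v_e ln(m₀/m_f): Δv = v_e · ln(m₀/m_f) = 2620.0 × ln(2.956) = 2620.0 × 1.0838 ≈ 2839.5 m/s.

Δv ≈ 2840 m/s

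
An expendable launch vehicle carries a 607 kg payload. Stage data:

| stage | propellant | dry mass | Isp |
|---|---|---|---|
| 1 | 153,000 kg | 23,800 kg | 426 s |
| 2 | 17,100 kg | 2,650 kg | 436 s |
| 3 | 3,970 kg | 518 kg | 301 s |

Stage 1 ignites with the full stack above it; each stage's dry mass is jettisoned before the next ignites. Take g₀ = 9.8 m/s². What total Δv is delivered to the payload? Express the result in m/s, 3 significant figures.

Ignition mass of stage 1 = 153,000+23,800 + 17,100+2,650 + 3,970+518 + 607 = 201,645 kg.
Stage 1: m₀ = 201,645 kg, m_f = 201,645 − 153,000 = 48,645 kg; Δv = 426×9.8×ln(4.145) = 4174.8×1.4220 ≈ 5936 m/s.
Stage 2: m₀ = 24,845 kg, m_f = 24,845 − 17,100 = 7,745 kg; Δv = 436×9.8×ln(3.208) = 4272.8×1.1656 ≈ 4980 m/s.
Stage 3: m₀ = 5,095 kg, m_f = 5,095 − 3,970 = 1,125 kg; Δv = 301×9.8×ln(4.529) = 2949.8×1.5105 ≈ 4456 m/s.
Total Δv = 5936 + 4980 + 4456 = 15372 m/s.

Δv ≈ 15400 m/s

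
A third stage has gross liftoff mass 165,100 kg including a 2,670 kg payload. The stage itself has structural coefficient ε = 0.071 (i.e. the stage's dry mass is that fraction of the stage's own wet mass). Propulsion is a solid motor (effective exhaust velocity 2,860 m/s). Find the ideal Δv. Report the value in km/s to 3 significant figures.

Δv ≈ 7.02 km/s

Stage wet mass = m₀ − payload = 165,100 − 2,670 = 162,430 kg.
Stage dry mass = ε × stage wet mass = 0.071 × 162,430 = 11,532.5 kg.
Burnout mass m_f = stage dry + payload = 11,532.5 + 2,670 = 14,202.5 kg.
Δv = v_e · ln(165,100/14,202.5) = 2860.0 × ln(11.62) = 2860.0 × 2.4531 ≈ 7016 m/s.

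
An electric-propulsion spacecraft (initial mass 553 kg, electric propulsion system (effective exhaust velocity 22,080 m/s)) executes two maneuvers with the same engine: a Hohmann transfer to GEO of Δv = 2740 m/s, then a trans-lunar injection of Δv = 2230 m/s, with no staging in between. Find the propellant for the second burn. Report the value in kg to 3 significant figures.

propellant for the second burn ≈ 46.9 kg

After the first burn: m = 553 × exp(−2740/22080.0) = 553 × 0.88330 = 488.465 kg.
After the second burn: m = 488.465 × exp(−2230/22080.0) = 488.465 × 0.90394 = 441.543 kg.
Second-burn propellant = 488.465 − 441.543 = 46.922 kg.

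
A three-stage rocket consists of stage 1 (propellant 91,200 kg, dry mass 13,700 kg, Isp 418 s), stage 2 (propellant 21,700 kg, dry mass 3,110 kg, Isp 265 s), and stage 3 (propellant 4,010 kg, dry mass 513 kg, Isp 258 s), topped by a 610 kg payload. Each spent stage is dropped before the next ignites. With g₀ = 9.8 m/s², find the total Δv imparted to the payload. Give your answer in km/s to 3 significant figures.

Δv ≈ 11.8 km/s

Ignition mass of stage 1 = 91,200+13,700 + 21,700+3,110 + 4,010+513 + 610 = 134,843 kg.
Stage 1: m₀ = 134,843 kg, m_f = 134,843 − 91,200 = 43,643 kg; Δv = 418×9.8×ln(3.09) = 4096.4×1.1281 ≈ 4621 m/s.
Stage 2: m₀ = 29,943 kg, m_f = 29,943 − 21,700 = 8,243 kg; Δv = 265×9.8×ln(3.633) = 2597.0×1.2899 ≈ 3350 m/s.
Stage 3: m₀ = 5,133 kg, m_f = 5,133 − 4,010 = 1,123 kg; Δv = 258×9.8×ln(4.571) = 2528.4×1.5197 ≈ 3842 m/s.
Total Δv = 4621 + 3350 + 3842 = 11813 m/s.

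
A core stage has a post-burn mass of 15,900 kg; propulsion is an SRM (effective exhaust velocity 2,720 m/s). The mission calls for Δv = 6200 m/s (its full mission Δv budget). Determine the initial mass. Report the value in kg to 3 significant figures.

initial mass ≈ 155000 kg

m₀/m_f = exp(Δv / v_e) = exp(6200 / 2720.0) = exp(2.2794) = 9.7709.
m₀ = m_f × 9.7709 = 15,900 × 9.7709 = 155,357 kg.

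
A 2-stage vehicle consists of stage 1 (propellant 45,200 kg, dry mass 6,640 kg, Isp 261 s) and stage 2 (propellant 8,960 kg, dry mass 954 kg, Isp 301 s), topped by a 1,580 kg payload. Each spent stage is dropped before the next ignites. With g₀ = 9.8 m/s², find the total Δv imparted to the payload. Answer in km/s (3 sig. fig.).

Δv ≈ 7.66 km/s

Ignition mass of stage 1 = 45,200+6,640 + 8,960+954 + 1,580 = 63,334 kg.
Stage 1: m₀ = 63,334 kg, m_f = 63,334 − 45,200 = 18,134 kg; Δv = 261×9.8×ln(3.493) = 2557.8×1.2506 ≈ 3199 m/s.
Stage 2: m₀ = 11,494 kg, m_f = 11,494 − 8,960 = 2,534 kg; Δv = 301×9.8×ln(4.536) = 2949.8×1.5120 ≈ 4460 m/s.
Total Δv = 3199 + 4460 = 7659 m/s.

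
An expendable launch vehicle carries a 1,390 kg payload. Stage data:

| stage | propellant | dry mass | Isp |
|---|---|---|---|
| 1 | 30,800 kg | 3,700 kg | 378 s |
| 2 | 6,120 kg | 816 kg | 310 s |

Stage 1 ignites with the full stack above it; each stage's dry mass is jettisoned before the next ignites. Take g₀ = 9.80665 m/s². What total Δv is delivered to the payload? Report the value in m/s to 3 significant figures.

Δv ≈ 8750 m/s

Ignition mass of stage 1 = 30,800+3,700 + 6,120+816 + 1,390 = 42,826 kg.
Stage 1: m₀ = 42,826 kg, m_f = 42,826 − 30,800 = 12,026 kg; Δv = 378×9.80665×ln(3.561) = 3706.9×1.2701 ≈ 4708 m/s.
Stage 2: m₀ = 8,326 kg, m_f = 8,326 − 6,120 = 2,206 kg; Δv = 310×9.80665×ln(3.774) = 3040.1×1.3282 ≈ 4038 m/s.
Total Δv = 4708 + 4038 = 8746 m/s.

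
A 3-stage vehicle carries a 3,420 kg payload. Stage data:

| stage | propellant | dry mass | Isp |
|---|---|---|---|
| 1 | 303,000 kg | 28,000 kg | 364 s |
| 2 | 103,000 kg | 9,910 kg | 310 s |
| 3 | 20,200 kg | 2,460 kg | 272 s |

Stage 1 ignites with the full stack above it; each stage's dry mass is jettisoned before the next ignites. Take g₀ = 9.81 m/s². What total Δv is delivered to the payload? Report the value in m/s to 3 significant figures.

Δv ≈ 11800 m/s

Ignition mass of stage 1 = 303,000+28,000 + 103,000+9,910 + 20,200+2,460 + 3,420 = 469,990 kg.
Stage 1: m₀ = 469,990 kg, m_f = 469,990 − 303,000 = 166,990 kg; Δv = 364×9.81×ln(2.814) = 3570.8×1.0348 ≈ 3695 m/s.
Stage 2: m₀ = 138,990 kg, m_f = 138,990 − 103,000 = 35,990 kg; Δv = 310×9.81×ln(3.862) = 3041.1×1.3512 ≈ 4109 m/s.
Stage 3: m₀ = 26,080 kg, m_f = 26,080 − 20,200 = 5,880 kg; Δv = 272×9.81×ln(4.435) = 2668.3×1.4896 ≈ 3975 m/s.
Total Δv = 3695 + 4109 + 3975 = 11779 m/s.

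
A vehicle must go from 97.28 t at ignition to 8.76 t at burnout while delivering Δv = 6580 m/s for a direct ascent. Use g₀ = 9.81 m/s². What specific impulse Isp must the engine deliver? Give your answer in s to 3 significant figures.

ln(m₀/m_f) = ln(97280/8760) = ln(11.11) = 2.4074.
By the Tsiolkovsky rocket equation, v_e = Δv / ln(m₀/m_f) = 6580 / 2.4074 = 2733.2 m/s.
Isp = v_e / g₀ = 2733.2 / 9.81 = 278.6 s.

Isp ≈ 279 s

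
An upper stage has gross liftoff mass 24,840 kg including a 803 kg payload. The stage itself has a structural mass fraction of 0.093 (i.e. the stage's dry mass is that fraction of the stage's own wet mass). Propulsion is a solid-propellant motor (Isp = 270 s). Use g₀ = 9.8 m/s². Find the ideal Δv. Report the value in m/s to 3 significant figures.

Stage wet mass = m₀ − payload = 24,840 − 803 = 24,037 kg.
Stage dry mass = ε × stage wet mass = 0.093 × 24,037 = 2,235.44 kg.
Burnout mass m_f = stage dry + payload = 2,235.44 + 803 = 3,038.44 kg.
v_e = Isp · g₀ = 270 × 9.8 = 2646.0 m/s.
Using Δv = v_e ln(m₀/m_f): Δv = v_e · ln(24,840/3,038.44) = 2646.0 × ln(8.175) = 2646.0 × 2.1011 ≈ 5560 m/s.

Δv ≈ 5560 m/s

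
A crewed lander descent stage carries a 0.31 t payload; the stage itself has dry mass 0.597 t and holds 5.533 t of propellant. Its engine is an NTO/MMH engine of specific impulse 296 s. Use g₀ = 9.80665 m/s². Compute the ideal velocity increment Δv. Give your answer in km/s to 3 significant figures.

v_e = Isp · g₀ = 296 × 9.80665 = 2902.8 m/s.
m₀ = payload + dry + propellant = 0.31 + 0.597 + 5.533 = 6.44 t.
m_f = payload + dry = 0.31 + 0.597 = 0.907 t.
From the ideal rocket equation, Δv = v_e · ln(m₀/m_f) = 2902.8 × ln(7.1) = 2902.8 × 1.9601 ≈ 5689.8 m/s.

Δv ≈ 5.69 km/s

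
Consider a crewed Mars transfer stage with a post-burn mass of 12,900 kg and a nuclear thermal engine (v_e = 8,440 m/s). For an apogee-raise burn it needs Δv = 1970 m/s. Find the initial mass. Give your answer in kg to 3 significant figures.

initial mass ≈ 16300 kg

Rocket equation: m₀/m_f = exp(Δv / v_e) = exp(1970 / 8440.0) = exp(0.2334) = 1.2629.
m₀ = m_f × 1.2629 = 12,900 × 1.2629 = 16,291.4 kg.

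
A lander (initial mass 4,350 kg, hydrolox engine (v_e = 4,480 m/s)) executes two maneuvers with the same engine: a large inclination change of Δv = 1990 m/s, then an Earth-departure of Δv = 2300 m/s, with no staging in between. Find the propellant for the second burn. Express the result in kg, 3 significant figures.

propellant for the second burn ≈ 1120 kg

After the first burn: m = 4350 × exp(−1990/4480.0) = 4350 × 0.64134 = 2,789.83 kg.
After the second burn: m = 2,789.83 × exp(−2300/4480.0) = 2,789.83 × 0.59846 = 1,669.6 kg.
Second-burn propellant = 2,789.83 − 1,669.6 = 1,120.23 kg.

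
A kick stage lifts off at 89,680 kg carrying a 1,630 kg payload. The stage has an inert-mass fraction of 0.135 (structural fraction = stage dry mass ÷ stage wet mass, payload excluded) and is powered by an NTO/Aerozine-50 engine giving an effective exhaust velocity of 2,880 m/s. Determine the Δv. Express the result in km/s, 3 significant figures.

Stage wet mass = m₀ − payload = 89,680 − 1,630 = 88,050 kg.
Stage dry mass = ε × stage wet mass = 0.135 × 88,050 = 11,886.8 kg.
Burnout mass m_f = stage dry + payload = 11,886.8 + 1,630 = 13,516.8 kg.
Rocket equation: Δv = v_e · ln(89,680/13,516.8) = 2880.0 × ln(6.635) = 2880.0 × 1.8923 ≈ 5450 m/s.

Δv ≈ 5.45 km/s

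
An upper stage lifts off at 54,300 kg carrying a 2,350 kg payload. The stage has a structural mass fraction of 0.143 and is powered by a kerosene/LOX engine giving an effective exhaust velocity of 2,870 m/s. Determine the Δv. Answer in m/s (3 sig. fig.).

Δv ≈ 4920 m/s

Stage wet mass = m₀ − payload = 54,300 − 2,350 = 51,950 kg.
Stage dry mass = ε × stage wet mass = 0.143 × 51,950 = 7,428.85 kg.
Burnout mass m_f = stage dry + payload = 7,428.85 + 2,350 = 9,778.85 kg.
Δv = v_e · ln(54,300/9,778.85) = 2870.0 × ln(5.553) = 2870.0 × 1.7143 ≈ 4920 m/s.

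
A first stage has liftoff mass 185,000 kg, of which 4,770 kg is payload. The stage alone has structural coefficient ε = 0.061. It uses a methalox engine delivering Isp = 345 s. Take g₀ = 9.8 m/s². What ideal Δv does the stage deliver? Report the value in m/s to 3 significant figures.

Stage wet mass = m₀ − payload = 185,000 − 4,770 = 180,230 kg.
Stage dry mass = ε × stage wet mass = 0.061 × 180,230 = 10,994 kg.
Burnout mass m_f = stage dry + payload = 10,994 + 4,770 = 15,764 kg.
v_e = Isp · g₀ = 345 × 9.8 = 3381.0 m/s.
Using Δv = v_e ln(m₀/m_f): Δv = v_e · ln(185,000/15,764) = 3381.0 × ln(11.74) = 3381.0 × 2.4626 ≈ 8326 m/s.

Δv ≈ 8330 m/s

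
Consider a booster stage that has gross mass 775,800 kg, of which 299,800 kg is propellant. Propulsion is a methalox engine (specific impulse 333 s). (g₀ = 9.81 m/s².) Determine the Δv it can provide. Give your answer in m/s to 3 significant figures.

v_e = Isp · g₀ = 333 × 9.81 = 3266.7 m/s.
m_f = m₀ − m_prop = 775,800 − 299,800 = 476,000 kg.
From the ideal rocket equation, Δv = v_e · ln(m₀/m_f) = 3266.7 × ln(1.63) = 3266.7 × 0.4885 ≈ 1595.7 m/s.

Δv ≈ 1600 m/s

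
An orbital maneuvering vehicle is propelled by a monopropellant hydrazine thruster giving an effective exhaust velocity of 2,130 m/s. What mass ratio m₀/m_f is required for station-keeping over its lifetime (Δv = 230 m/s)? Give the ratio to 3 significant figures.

mass ratio ≈ 1.11

m₀/m_f = exp(Δv / v_e) = exp(230 / 2130.0) = exp(0.1080) = 1.1140.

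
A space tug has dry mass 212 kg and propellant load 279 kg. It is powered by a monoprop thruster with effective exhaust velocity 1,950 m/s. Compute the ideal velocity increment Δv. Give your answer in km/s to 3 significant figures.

m₀ = m_dry + m_prop = 212 + 279 = 491 kg.
Δv = v_e · ln(m₀/m_f) = 1950.0 × ln(2.316) = 1950.0 × 0.8399 ≈ 1637.7 m/s.

Δv ≈ 1.64 km/s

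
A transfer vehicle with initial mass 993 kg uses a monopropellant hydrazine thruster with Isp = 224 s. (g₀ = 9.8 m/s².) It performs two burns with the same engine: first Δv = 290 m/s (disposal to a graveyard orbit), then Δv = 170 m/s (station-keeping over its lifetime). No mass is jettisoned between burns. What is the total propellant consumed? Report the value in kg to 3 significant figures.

total propellant consumed ≈ 188 kg

v_e = Isp · g₀ = 224 × 9.8 = 2195.2 m/s.
After the first burn: m = 993 × exp(−290/2195.2) = 993 × 0.87625 = 870.116 kg.
After the second burn: m = 870.116 × exp(−170/2195.2) = 870.116 × 0.92548 = 805.275 kg.
Total propellant = m₀ − m_final = 993 − 805.275 = 187.725 kg.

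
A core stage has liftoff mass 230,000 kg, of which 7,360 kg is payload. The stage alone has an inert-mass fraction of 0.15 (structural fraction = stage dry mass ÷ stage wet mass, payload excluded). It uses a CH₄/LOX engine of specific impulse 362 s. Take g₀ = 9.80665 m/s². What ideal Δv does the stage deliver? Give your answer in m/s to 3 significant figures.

Δv ≈ 6140 m/s

Stage wet mass = m₀ − payload = 230,000 − 7,360 = 222,640 kg.
Stage dry mass = ε × stage wet mass = 0.15 × 222,640 = 33,396 kg.
Burnout mass m_f = stage dry + payload = 33,396 + 7,360 = 40,756 kg.
v_e = Isp · g₀ = 362 × 9.80665 = 3550.0 m/s.
Δv = v_e · ln(230,000/40,756) = 3550.0 × ln(5.643) = 3550.0 × 1.7305 ≈ 6143 m/s.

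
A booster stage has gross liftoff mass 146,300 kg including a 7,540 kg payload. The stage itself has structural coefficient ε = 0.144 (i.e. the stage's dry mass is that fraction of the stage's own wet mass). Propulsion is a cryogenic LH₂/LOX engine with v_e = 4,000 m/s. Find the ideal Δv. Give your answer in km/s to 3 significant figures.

Δv ≈ 6.68 km/s

Stage wet mass = m₀ − payload = 146,300 − 7,540 = 138,760 kg.
Stage dry mass = ε × stage wet mass = 0.144 × 138,760 = 19,981.4 kg.
Burnout mass m_f = stage dry + payload = 19,981.4 + 7,540 = 27,521.4 kg.
Δv = v_e · ln(146,300/27,521.4) = 4000.0 × ln(5.316) = 4000.0 × 1.6707 ≈ 6683 m/s.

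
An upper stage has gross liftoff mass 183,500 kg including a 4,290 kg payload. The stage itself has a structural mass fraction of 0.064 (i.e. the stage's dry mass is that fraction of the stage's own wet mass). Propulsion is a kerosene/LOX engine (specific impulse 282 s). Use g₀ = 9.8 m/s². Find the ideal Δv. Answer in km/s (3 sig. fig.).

Stage wet mass = m₀ − payload = 183,500 − 4,290 = 179,210 kg.
Stage dry mass = ε × stage wet mass = 0.064 × 179,210 = 11,469.4 kg.
Burnout mass m_f = stage dry + payload = 11,469.4 + 4,290 = 15,759.4 kg.
v_e = Isp · g₀ = 282 × 9.8 = 2763.6 m/s.
Rocket equation: Δv = v_e · ln(183,500/15,759.4) = 2763.6 × ln(11.64) = 2763.6 × 2.4548 ≈ 6784 m/s.

Δv ≈ 6.78 km/s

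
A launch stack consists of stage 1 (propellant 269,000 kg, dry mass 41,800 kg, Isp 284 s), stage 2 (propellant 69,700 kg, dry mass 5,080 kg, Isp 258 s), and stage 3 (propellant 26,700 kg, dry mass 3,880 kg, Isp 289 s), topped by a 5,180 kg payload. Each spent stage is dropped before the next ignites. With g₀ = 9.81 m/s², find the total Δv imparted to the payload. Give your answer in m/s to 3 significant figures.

Ignition mass of stage 1 = 269,000+41,800 + 69,700+5,080 + 26,700+3,880 + 5,180 = 421,340 kg.
Stage 1: m₀ = 421,340 kg, m_f = 421,340 − 269,000 = 152,340 kg; Δv = 284×9.81×ln(2.766) = 2786.0×1.0173 ≈ 2834 m/s.
Stage 2: m₀ = 110,540 kg, m_f = 110,540 − 69,700 = 40,840 kg; Δv = 258×9.81×ln(2.707) = 2531.0×0.9957 ≈ 2520 m/s.
Stage 3: m₀ = 35,760 kg, m_f = 35,760 − 26,700 = 9,060 kg; Δv = 289×9.81×ln(3.947) = 2835.1×1.3730 ≈ 3892 m/s.
Total Δv = 2834 + 2520 + 3892 = 9246 m/s.

Δv ≈ 9250 m/s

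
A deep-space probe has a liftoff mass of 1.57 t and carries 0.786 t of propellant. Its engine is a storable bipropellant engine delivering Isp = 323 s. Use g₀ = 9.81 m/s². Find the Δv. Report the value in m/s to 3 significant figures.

Δv ≈ 2200 m/s

v_e = Isp · g₀ = 323 × 9.81 = 3168.6 m/s.
m_f = m₀ − m_prop = 1.57 − 0.786 = 0.784 t.
Δv = v_e · ln(m₀/m_f) = 3168.6 × ln(2.003) = 3168.6 × 0.6944 ≈ 2200.4 m/s.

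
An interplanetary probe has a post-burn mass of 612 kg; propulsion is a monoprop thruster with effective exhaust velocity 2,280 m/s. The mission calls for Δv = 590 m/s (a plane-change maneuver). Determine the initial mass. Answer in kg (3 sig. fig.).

From the ideal rocket equation, m₀/m_f = exp(Δv / v_e) = exp(590 / 2280.0) = exp(0.2588) = 1.2953.
m₀ = m_f × 1.2953 = 612 × 1.2953 = 792.724 kg.

initial mass ≈ 793 kg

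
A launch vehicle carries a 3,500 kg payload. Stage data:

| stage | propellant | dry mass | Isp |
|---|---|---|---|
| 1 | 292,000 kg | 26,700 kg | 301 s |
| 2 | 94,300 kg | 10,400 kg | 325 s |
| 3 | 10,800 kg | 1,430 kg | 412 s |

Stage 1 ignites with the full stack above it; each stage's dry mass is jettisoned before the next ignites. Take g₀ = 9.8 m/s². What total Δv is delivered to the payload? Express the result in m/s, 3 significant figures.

Ignition mass of stage 1 = 292,000+26,700 + 94,300+10,400 + 10,800+1,430 + 3,500 = 439,130 kg.
Stage 1: m₀ = 439,130 kg, m_f = 439,130 − 292,000 = 147,130 kg; Δv = 301×9.8×ln(2.985) = 2949.8×1.0935 ≈ 3226 m/s.
Stage 2: m₀ = 120,430 kg, m_f = 120,430 − 94,300 = 26,130 kg; Δv = 325×9.8×ln(4.609) = 3185.0×1.5280 ≈ 4867 m/s.
Stage 3: m₀ = 15,730 kg, m_f = 15,730 − 10,800 = 4,930 kg; Δv = 412×9.8×ln(3.191) = 4037.6×1.1602 ≈ 4685 m/s.
Total Δv = 3226 + 4867 + 4685 = 12778 m/s.

Δv ≈ 12800 m/s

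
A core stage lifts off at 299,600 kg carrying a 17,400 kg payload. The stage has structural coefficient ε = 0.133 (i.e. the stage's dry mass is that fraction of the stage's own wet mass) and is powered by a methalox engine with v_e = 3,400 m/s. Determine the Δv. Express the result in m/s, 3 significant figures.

Stage wet mass = m₀ − payload = 299,600 − 17,400 = 282,200 kg.
Stage dry mass = ε × stage wet mass = 0.133 × 282,200 = 37,532.6 kg.
Burnout mass m_f = stage dry + payload = 37,532.6 + 17,400 = 54,932.6 kg.
From the ideal rocket equation, Δv = v_e · ln(299,600/54,932.6) = 3400.0 × ln(5.454) = 3400.0 × 1.6963 ≈ 5768 m/s.

Δv ≈ 5770 m/s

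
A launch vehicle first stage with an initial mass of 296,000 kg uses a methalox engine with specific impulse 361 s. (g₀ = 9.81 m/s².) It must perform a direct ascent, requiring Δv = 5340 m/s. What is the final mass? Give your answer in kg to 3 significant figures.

v_e = Isp · g₀ = 361 × 9.81 = 3541.4 m/s.
Using Δv = v_e ln(m₀/m_f): m₀/m_f = exp(Δv / v_e) = exp(5340 / 3541.4) = exp(1.5079) = 4.5171.
m_f = m₀ / 4.5171 = 296,000 / 4.5171 = 65,528.8 kg.

final mass ≈ 65500 kg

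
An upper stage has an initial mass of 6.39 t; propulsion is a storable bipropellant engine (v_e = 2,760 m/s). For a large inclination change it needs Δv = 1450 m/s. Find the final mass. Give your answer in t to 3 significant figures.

final mass ≈ 3.78 t

m₀/m_f = exp(Δv / v_e) = exp(1450 / 2760.0) = exp(0.5254) = 1.6911.
m_f = m₀ / 1.6911 = 6.39 / 1.6911 = 3.77861 t.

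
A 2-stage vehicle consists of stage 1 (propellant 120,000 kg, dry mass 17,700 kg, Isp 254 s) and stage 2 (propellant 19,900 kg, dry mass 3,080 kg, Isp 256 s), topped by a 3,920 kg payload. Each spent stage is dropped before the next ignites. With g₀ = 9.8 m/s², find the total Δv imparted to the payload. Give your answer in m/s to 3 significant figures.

Δv ≈ 6630 m/s

Ignition mass of stage 1 = 120,000+17,700 + 19,900+3,080 + 3,920 = 164,600 kg.
Stage 1: m₀ = 164,600 kg, m_f = 164,600 − 120,000 = 44,600 kg; Δv = 254×9.8×ln(3.691) = 2489.2×1.3058 ≈ 3250 m/s.
Stage 2: m₀ = 26,900 kg, m_f = 26,900 − 19,900 = 7,000 kg; Δv = 256×9.8×ln(3.843) = 2508.8×1.3462 ≈ 3377 m/s.
Total Δv = 3250 + 3377 = 6627 m/s.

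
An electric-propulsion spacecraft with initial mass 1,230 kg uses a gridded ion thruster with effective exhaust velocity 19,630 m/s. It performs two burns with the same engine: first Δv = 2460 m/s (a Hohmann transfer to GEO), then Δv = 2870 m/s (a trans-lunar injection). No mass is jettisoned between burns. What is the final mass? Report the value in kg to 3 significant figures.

After the first burn: m = 1230 × exp(−2460/19630.0) = 1230 × 0.88222 = 1,085.13 kg.
After the second burn: m = 1,085.13 × exp(−2870/19630.0) = 1,085.13 × 0.86398 = 937.531 kg.

final mass ≈ 938 kg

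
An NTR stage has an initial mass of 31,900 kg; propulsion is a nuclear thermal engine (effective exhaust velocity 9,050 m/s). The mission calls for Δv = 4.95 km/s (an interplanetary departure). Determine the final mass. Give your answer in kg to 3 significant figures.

final mass ≈ 18500 kg

m₀/m_f = exp(Δv / v_e) = exp(4950 / 9050.0) = exp(0.5470) = 1.7280.
m_f = m₀ / 1.7280 = 31,900 / 1.7280 = 18,460.6 kg.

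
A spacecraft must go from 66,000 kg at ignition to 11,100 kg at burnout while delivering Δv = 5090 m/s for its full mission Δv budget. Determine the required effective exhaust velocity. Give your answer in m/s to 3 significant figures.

ln(m₀/m_f) = ln(66000/11100) = ln(5.946) = 1.7827.
v_e = Δv / ln(m₀/m_f) = 5090 / 1.7827 = 2855.2 m/s.

v_e ≈ 2860 m/s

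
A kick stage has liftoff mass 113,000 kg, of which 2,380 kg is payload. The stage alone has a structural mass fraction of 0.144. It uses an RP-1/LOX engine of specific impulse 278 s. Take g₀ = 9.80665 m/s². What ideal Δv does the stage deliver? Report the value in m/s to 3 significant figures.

Δv ≈ 4960 m/s

Stage wet mass = m₀ − payload = 113,000 − 2,380 = 110,620 kg.
Stage dry mass = ε × stage wet mass = 0.144 × 110,620 = 15,929.3 kg.
Burnout mass m_f = stage dry + payload = 15,929.3 + 2,380 = 18,309.3 kg.
v_e = Isp · g₀ = 278 × 9.80665 = 2726.2 m/s.
From the ideal rocket equation, Δv = v_e · ln(113,000/18,309.3) = 2726.2 × ln(6.172) = 2726.2 × 1.8200 ≈ 4962 m/s.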